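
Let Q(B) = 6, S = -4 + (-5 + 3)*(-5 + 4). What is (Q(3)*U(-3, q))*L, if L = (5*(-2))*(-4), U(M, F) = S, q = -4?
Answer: -480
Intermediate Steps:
S = -2 (S = -4 - 2*(-1) = -4 + 2 = -2)
U(M, F) = -2
L = 40 (L = -10*(-4) = 40)
(Q(3)*U(-3, q))*L = (6*(-2))*40 = -12*40 = -480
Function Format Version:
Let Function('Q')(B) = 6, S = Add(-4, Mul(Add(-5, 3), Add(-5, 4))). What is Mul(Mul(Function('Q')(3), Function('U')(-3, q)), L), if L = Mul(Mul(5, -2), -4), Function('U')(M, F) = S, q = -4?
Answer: -480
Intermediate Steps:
S = -2 (S = Add(-4, Mul(-2, -1)) = Add(-4, 2) = -2)
Function('U')(M, F) = -2
L = 40 (L = Mul(-10, -4) = 40)
Mul(Mul(Function('Q')(3), Function('U')(-3, q)), L) = Mul(Mul(6, -2), 40) = Mul(-12, 40) = -480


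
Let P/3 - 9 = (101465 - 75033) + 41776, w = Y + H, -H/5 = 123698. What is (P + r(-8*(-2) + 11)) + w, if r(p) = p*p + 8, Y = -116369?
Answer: -529471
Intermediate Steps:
H = -618490 (H = -5*123698 = -618490)
r(p) = 8 + p**2 (r(p) = p**2 + 8 = 8 + p**2)
w = -734859 (w = -116369 - 618490 = -734859)
P = 204651 (P = 27 + 3*((101465 - 75033) + 41776) = 27 + 3*(26432 + 41776) = 27 + 3*68208 = 27 + 204624 = 204651)
(P + r(-8*(-2) + 11)) + w = (204651 + (8 + (-8*(-2) + 11)**2)) - 734859 = (204651 + (8 + (16 + 11)**2)) - 734859 = (204651 + (8 + 27**2)) - 734859 = (204651 + (8 + 729)) - 734859 = (204651 + 737) - 734859 = 205388 - 734859 = -529471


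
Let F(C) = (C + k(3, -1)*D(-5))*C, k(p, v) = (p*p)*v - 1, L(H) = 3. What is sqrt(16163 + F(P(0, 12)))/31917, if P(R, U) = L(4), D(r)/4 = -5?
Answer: 2*sqrt(4193)/31917 ≈ 0.0040576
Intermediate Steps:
D(r) = -20 (D(r) = 4*(-5) = -20)
P(R, U) = 3
k(p, v) = -1 + v*p**2 (k(p, v) = p**2*v - 1 = v*p**2 - 1 = -1 + v*p**2)
F(C) = C*(200 + C) (F(C) = (C + (-1 - 1*3**2)*(-20))*C = (C + (-1 - 1*9)*(-20))*C = (C + (-1 - 9)*(-20))*C = (C - 10*(-20))*C = (C + 200)*C = (200 + C)*C = C*(200 + C))
sqrt(16163 + F(P(0, 12)))/31917 = sqrt(16163 + 3*(200 + 3))/31917 = sqrt(16163 + 3*203)*(1/31917) = sqrt(16163 + 609)*(1/31917) = sqrt(16772)*(1/31917) = (2*sqrt(4193))*(1/31917) = 2*sqrt(4193)/31917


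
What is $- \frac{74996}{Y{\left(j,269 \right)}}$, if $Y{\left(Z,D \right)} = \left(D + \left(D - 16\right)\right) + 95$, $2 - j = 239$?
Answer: $- \frac{74996}{617} \approx -121.55$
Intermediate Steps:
$j = -237$ ($j = 2 - 239 = -237$)
$Y{\left(Z,D \right)} = 79 + 2 D$ ($Y{\left(Z,D \right)} = \left(D + \left(-16 + D\right)\right) + 95 = \left(-16 + 2 D\right) + 95 = 79 + 2 D$)
$- \frac{74996}{Y{\left(j,269 \right)}} = - \frac{74996}{79 + 2 \cdot 269} = - \frac{74996}{79 + 538} = - \frac{74996}{617}$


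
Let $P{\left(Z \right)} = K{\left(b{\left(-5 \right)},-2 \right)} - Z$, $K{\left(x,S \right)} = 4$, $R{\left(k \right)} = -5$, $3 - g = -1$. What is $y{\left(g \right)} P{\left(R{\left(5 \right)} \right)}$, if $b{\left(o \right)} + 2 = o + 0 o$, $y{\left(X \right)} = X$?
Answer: $36$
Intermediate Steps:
$g = 4$ ($g = 3 - -1 = 3 + 1 = 4$)
$b{\left(o \right)} = -2 + o$ ($b{\left(o \right)} = -2 + \left(o + 0 o\right) = -2 + \left(o + 0\right) = -2 + o$)
$P{\left(Z \right)} = 4 - Z$
$y{\left(g \right)} P{\left(R{\left(5 \right)} \right)} = 4 \left(4 - -5\right) = 4 \left(4 + 5\right) = 4 \cdot 9 = 36$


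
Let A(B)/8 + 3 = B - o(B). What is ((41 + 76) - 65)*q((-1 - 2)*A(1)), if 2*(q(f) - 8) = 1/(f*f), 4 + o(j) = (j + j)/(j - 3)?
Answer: 1078285/2592 ≈ 416.00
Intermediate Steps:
o(j) = -4 + 2*j/(-3 + j) (o(j) = -4 + (j + j)/(j - 3) = -4 + (2*j)/(-3 + j) = -4 + 2*j/(-3 + j))
A(B) = -24 + 8*B - 16*(6 - B)/(-3 + B) (A(B) = -24 + 8*(B - 2*(6 - B)/(-3 + B)) = -24 + (8*B - 16*(6 - B)/(-3 + B)) = -24 + 8*B - 16*(6 - B)/(-3 + B))
q(f) = 8 + 1/(2*f**2) (q(f) = 8 + (1/(f*f))/2 = 8 + 1/(2*f**2))
((41 + 76) - 65)*q((-1 - 2)*A(1)) = ((41 + 76) - 65)*(8 + 1/(2*((-1 - 2)*(8*(-3 + 1**2 - 4*1)/(-3 + 1)))**2)) = (117 - 65)*(8 + 1/(2*(-24*(-3 + 1 - 4)/(-2))**2)) = 52*(8 + 1/(2*(-24*(-1)*(-6)/2)**2)) = 52*(8 + 1/(2*(-3*24)**2)) = 52*(8 + (1/2)/(-72)**2) = 52*(8 + (1/2)*(1/5184)) = 52*(8 + 1/10368) = 52*(82945/10368) = 1078285/2592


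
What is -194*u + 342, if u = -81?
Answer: 16056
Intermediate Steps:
-194*u + 342 = -194*(-81) + 342 = 15714 + 342 = 16056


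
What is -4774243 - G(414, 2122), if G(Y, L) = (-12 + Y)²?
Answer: -4935847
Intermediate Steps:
-4774243 - G(414, 2122) = -4774243 - (-12 + 414)² = -4774243 - 1*402² = -4774243 - 1*161604 = -4774243 - 161604 = -4935847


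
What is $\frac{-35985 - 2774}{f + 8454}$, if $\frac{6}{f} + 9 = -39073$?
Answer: $- \frac{757389619}{165199611} \approx -4.5847$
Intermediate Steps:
$f = - \frac{3}{19541}$ ($f = \frac{6}{-9 - 39073} = \frac{6}{-39082} = 6 \left(- \frac{1}{39082}\right) = - \frac{3}{19541} \approx -0.00015352$)
$\frac{-35985 - 2774}{f + 8454} = \frac{-35985 - 2774}{- \frac{3}{19541} + 8454} = - \frac{38759}{\frac{165199611}{19541}} = \left(-38759\right) \frac{19541}{165199611} = - \frac{757389619}{165199611}$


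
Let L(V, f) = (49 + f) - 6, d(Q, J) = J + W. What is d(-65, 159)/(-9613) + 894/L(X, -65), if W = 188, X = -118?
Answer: -4300828/105743 ≈ -40.672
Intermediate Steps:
d(Q, J) = 188 + J (d(Q, J) = J + 188 = 188 + J)
L(V, f) = 43 + f
d(-65, 159)/(-9613) + 894/L(X, -65) = (188 + 159)/(-9613) + 894/(43 - 65) = 347*(-1/9613) + 894/(-22) = -347/9613 + 894*(-1/22) = -347/9613 - 447/11 = -4300828/105743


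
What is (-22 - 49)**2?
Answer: 5041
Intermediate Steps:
(-22 - 49)**2 = (-71)**2 = 5041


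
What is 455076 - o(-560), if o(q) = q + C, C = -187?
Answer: 455823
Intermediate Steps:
o(q) = -187 + q (o(q) = q - 187 = -187 + q)
455076 - o(-560) = 455076 - (-187 - 560) = 455076 - 1*(-747) = 455076 + 747 = 455823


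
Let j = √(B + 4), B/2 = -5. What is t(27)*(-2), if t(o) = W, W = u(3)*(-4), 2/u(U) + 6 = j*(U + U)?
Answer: -8/21 - 8*I*√6/21 ≈ -0.38095 - 0.93314*I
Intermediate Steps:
B = -10 (B = 2*(-5) = -10)
j = I*√6 (j = √(-10 + 4) = √(-6) = I*√6 ≈ 2.4495*I)
u(U) = 2/(-6 + 2*I*U*√6) (u(U) = 2/(-6 + (I*√6)*(U + U)) = 2/(-6 + (I*√6)*(2*U)) = 2/(-6 + 2*I*U*√6))
W = -4/(-3 + 3*I*√6) (W = -4/(-3 + I*3*√6) = -4/(-3 + 3*I*√6) ≈ 0.19048 + 0.46657*I)
t(o) = 4/21 + 4*I*√6/21
t(27)*(-2) = (4/21 + 4*I*√6/21)*(-2) = -8/21 - 8*I*√6/21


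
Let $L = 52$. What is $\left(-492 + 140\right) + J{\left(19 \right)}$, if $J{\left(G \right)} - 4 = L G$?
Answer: $640$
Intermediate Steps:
$J{\left(G \right)} = 4 + 52 G$
$\left(-492 + 140\right) + J{\left(19 \right)} = \left(-492 + 140\right) + \left(4 + 52 \cdot 19\right) = -352 + \left(4 + 988\right) = -352 + 992 = 640$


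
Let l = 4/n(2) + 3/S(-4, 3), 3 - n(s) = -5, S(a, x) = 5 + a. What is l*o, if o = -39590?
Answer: -138565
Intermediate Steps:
n(s) = 8 (n(s) = 3 - 1*(-5) = 3 + 5 = 8)
l = 7/2 (l = 4/8 + 3/(5 - 4) = 4*(⅛) + 3/1 = ½ + 3*1 = ½ + 3 = 7/2 ≈ 3.5000)
l*o = (7/2)*(-39590) = -138565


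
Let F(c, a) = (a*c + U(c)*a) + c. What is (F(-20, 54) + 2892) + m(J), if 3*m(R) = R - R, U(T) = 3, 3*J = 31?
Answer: 1954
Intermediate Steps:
J = 31/3 (J = (⅓)*31 = 31/3 ≈ 10.333)
F(c, a) = c + 3*a + a*c (F(c, a) = (a*c + 3*a) + c = (3*a + a*c) + c = c + 3*a + a*c)
m(R) = 0 (m(R) = (R - R)/3 = (⅓)*0 = 0)
(F(-20, 54) + 2892) + m(J) = ((-20 + 3*54 + 54*(-20)) + 2892) + 0 = ((-20 + 162 - 1080) + 2892) + 0 = (-938 + 2892) + 0 = 1954 + 0 = 1954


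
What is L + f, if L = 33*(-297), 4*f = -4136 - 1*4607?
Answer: -47947/4 ≈ -11987.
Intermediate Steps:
f = -8743/4 (f = (-4136 - 1*4607)/4 = (-4136 - 4607)/4 = (¼)*(-8743) = -8743/4 ≈ -2185.8)
L = -9801
L + f = -9801 - 8743/4 = -47947/4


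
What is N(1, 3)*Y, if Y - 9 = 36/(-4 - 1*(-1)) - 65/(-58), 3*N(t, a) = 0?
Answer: 0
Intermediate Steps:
N(t, a) = 0 (N(t, a) = (1/3)*0 = 0)
Y = -109/58 (Y = 9 + (36/(-4 - 1*(-1)) - 65/(-58)) = 9 + (36/(-4 + 1) - 65*(-1/58)) = 9 + (36/(-3) + 65/58) = 9 + (36*(-1/3) + 65/58) = 9 + (-12 + 65/58) = 9 - 631/58 = -109/58 ≈ -1.8793)
N(1, 3)*Y = 0*(-109/58) = 0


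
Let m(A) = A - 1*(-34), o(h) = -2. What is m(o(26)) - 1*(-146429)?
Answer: 146461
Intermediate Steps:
m(A) = 34 + A (m(A) = A + 34 = 34 + A)
m(o(26)) - 1*(-146429) = (34 - 2) - 1*(-146429) = 32 + 146429 = 146461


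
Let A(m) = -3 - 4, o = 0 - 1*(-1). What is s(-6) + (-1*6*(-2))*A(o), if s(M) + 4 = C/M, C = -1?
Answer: -527/6 ≈ -87.833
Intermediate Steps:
o = 1 (o = 0 + 1 = 1)
A(m) = -7
s(M) = -4 - 1/M
s(-6) + (-1*6*(-2))*A(o) = (-4 - 1/(-6)) + (-1*6*(-2))*(-7) = (-4 - 1*(-⅙)) - 6*(-2)*(-7) = (-4 + ⅙) + 12*(-7) = -23/6 - 84 = -527/6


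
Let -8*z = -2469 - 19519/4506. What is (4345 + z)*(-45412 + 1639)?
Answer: -2447981577263/12016 ≈ -2.0373e+8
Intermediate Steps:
z = 11144833/36048 (z = -(-2469 - 19519/4506)/8 = -1/8*(-11144833/4506) = 11144833/36048 ≈ 309.17)
(4345 + z)*(-45412 + 1639) = (4345 + 11144833/36048)*(-45412 + 1639) = (167773393/36048)*(-43773) = -2447981577263/12016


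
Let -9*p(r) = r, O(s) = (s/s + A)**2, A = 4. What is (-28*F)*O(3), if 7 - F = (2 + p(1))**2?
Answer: -194600/81 ≈ -2402.5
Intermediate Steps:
O(s) = 25 (O(s) = (s/s + 4)**2 = (1 + 4)**2 = 5**2 = 25)
p(r) = -r/9
F = 278/81 (F = 7 - (2 - 1/9*1)**2 = 7 - (2 - 1/9)**2 = 7 - (17/9)**2 = 7 - 1*289/81 = 7 - 289/81 = 278/81 ≈ 3.4321)
(-28*F)*O(3) = -28*278/81*25 = -7784/81*25 = -194600/81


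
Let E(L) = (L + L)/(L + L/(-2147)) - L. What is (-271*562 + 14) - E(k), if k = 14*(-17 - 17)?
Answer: -163917919/1073 ≈ -1.5277e+5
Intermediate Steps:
k = -476 (k = 14*(-34) = -476)
E(L) = 2147/1073 - L (E(L) = (2*L)/(L + L*(-1/2147)) - L = (2*L)/(L - L/2147) - L = (2*L)/((2146*L/2147)) - L = (2*L)*(2147/(2146*L)) - L = 2147/1073 - L)
(-271*562 + 14) - E(k) = (-271*562 + 14) - (2147/1073 - 1*(-476)) = (-152302 + 14) - (2147/1073 + 476) = -152288 - 1*512895/1073 = -152288 - 512895/1073 = -163917919/1073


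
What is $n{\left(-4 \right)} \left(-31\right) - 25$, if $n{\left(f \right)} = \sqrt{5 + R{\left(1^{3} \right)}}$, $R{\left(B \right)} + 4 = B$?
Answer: $-25 - 31 \sqrt{2} \approx -68.841$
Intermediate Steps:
$R{\left(B \right)} = -4 + B$
$n{\left(f \right)} = \sqrt{2}$ ($n{\left(f \right)} = \sqrt{5 - \left(4 - 1^{3}\right)} = \sqrt{5 + \left(-4 + 1\right)} = \sqrt{5 - 3} = \sqrt{2}$)
$n{\left(-4 \right)} \left(-31\right) - 25 = \sqrt{2} \left(-31\right) - 25 = - 31 \sqrt{2} - 25 = -25 - 31 \sqrt{2}$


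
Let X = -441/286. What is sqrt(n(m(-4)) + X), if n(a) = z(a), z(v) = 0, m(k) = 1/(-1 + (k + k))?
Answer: 21*I*sqrt(286)/286 ≈ 1.2418*I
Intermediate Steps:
m(k) = 1/(-1 + 2*k)
n(a) = 0
X = -441/286 (X = -441*1/286 = -441/286 ≈ -1.5420)
sqrt(n(m(-4)) + X) = sqrt(0 - 441/286) = sqrt(-441/286) = 21*I*sqrt(286)/286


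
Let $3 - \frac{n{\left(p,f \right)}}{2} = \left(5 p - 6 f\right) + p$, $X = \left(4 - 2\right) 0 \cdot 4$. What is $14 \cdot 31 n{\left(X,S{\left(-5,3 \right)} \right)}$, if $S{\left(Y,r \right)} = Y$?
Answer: $-23436$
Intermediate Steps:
$X = 0$ ($X = \left(4 - 2\right) 0 \cdot 4 = 2 \cdot 0 \cdot 4 = 0 \cdot 4 = 0$)
$n{\left(p,f \right)} = 6 - 12 p + 12 f$ ($n{\left(p,f \right)} = 6 - 2 \left(\left(5 p - 6 f\right) + p\right) = 6 - 2 \left(\left(- 6 f + 5 p\right) + p\right) = 6 - 2 \left(- 6 f + 6 p\right) = 6 + \left(- 12 p + 12 f\right) = 6 - 12 p + 12 f$)
$14 \cdot 31 n{\left(X,S{\left(-5,3 \right)} \right)} = 14 \cdot 31 \left(6 - 0 + 12 \left(-5\right)\right) = 434 \left(6 + 0 - 60\right) = 434 \left(-54\right) = -23436$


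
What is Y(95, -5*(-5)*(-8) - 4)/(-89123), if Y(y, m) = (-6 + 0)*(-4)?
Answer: -24/89123 ≈ -0.00026929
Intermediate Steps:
Y(y, m) = 24 (Y(y, m) = -6*(-4) = 24)
Y(95, -5*(-5)*(-8) - 4)/(-89123) = 24/(-89123) = 24*(-1/89123) = -24/89123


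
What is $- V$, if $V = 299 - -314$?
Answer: $-613$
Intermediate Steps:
$V = 613$ ($V = 299 + 314 = 613$)
$- V = \left(-1\right) 613 = -613$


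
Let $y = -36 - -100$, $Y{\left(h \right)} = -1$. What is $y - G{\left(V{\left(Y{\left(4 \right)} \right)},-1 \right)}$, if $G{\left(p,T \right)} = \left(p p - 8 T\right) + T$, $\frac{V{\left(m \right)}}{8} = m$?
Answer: $-7$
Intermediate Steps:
$V{\left(m \right)} = 8 m$
$G{\left(p,T \right)} = p^{2} - 7 T$ ($G{\left(p,T \right)} = \left(p^{2} - 8 T\right) + T = p^{2} - 7 T$)
$y = 64$ ($y = -36 + 100 = 64$)
$y - G{\left(V{\left(Y{\left(4 \right)} \right)},-1 \right)} = 64 - \left(\left(8 \left(-1\right)\right)^{2} - -7\right) = 64 - \left(\left(-8\right)^{2} + 7\right) = 64 - \left(64 + 7\right) = 64 - 71 = -7$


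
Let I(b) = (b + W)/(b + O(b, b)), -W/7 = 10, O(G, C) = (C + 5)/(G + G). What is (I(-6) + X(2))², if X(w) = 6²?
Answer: 12027024/5041 ≈ 2385.8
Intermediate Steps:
X(w) = 36
O(G, C) = (5 + C)/(2*G) (O(G, C) = (5 + C)/((2*G)) = (5 + C)*(1/(2*G)) = (5 + C)/(2*G))
W = -70 (W = -7*10 = -70)
I(b) = (-70 + b)/(b + (5 + b)/(2*b)) (I(b) = (b - 70)/(b + (5 + b)/(2*b)) = (-70 + b)/(b + (5 + b)/(2*b)))
(I(-6) + X(2))² = (2*(-6)*(-70 - 6)/(5 - 6 + 2*(-6)²) + 36)² = (2*(-6)*(-76)/(5 - 6 + 2*36) + 36)² = (2*(-6)*(-76)/(5 - 6 + 72) + 36)² = (2*(-6)*(-76)/71 + 36)² = (2*(-6)*(1/71)*(-76) + 36)² = (912/71 + 36)² = (3468/71)² = 12027024/5041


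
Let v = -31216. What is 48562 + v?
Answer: 17346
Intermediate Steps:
48562 + v = 48562 - 31216 = 17346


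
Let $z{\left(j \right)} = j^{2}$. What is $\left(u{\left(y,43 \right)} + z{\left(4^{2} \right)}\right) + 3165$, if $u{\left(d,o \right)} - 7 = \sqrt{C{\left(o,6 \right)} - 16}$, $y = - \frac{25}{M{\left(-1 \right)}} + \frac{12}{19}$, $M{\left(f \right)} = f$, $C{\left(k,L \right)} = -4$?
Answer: $3428 + 2 i \sqrt{5} \approx 3428.0 + 4.4721 i$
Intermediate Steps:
$y = \frac{487}{19}$ ($y = - \frac{25}{-1} + \frac{12}{19} = \left(-25\right) \left(-1\right) + 12 \cdot \frac{1}{19} = 25 + \frac{12}{19} = \frac{487}{19} \approx 25.632$)
$u{\left(d,o \right)} = 7 + 2 i \sqrt{5}$ ($u{\left(d,o \right)} = 7 + \sqrt{-4 - 16} = 7 + \sqrt{-20} = 7 + 2 i \sqrt{5}$)
$\left(u{\left(y,43 \right)} + z{\left(4^{2} \right)}\right) + 3165 = \left(\left(7 + 2 i \sqrt{5}\right) + \left(4^{2}\right)^{2}\right) + 3165 = \left(\left(7 + 2 i \sqrt{5}\right) + 16^{2}\right) + 3165 = \left(\left(7 + 2 i \sqrt{5}\right) + 256\right) + 3165 = \left(263 + 2 i \sqrt{5}\right) + 3165 = 3428 + 2 i \sqrt{5}$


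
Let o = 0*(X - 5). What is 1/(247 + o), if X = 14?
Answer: 1/247 ≈ 0.0040486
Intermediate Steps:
o = 0 (o = 0*(14 - 5) = 0*9 = 0)
1/(247 + o) = 1/(247 + 0) = 1/247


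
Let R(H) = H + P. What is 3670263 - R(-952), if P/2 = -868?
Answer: 3672951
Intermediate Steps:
P = -1736 (P = 2*(-868) = -1736)
R(H) = -1736 + H (R(H) = H - 1736 = -1736 + H)
3670263 - R(-952) = 3670263 - (-1736 - 952) = 3670263 - 1*(-2688) = 3670263 + 2688 = 3672951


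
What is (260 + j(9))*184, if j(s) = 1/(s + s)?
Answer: 430652/9 ≈ 47850.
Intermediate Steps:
j(s) = 1/(2*s)
(260 + j(9))*184 = (260 + (½)/9)*184 = (260 + (½)*(⅑))*184 = (260 + 1/18)*184 = (4681/18)*184 = 430652/9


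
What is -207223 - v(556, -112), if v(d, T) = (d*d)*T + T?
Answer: 34416121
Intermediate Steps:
v(d, T) = T + T*d² (v(d, T) = d²*T + T = T*d² + T = T + T*d²)
-207223 - v(556, -112) = -207223 - (-112)*(1 + 556²) = -207223 - (-112)*(1 + 309136) = -207223 - (-112)*309137 = -207223 - 1*(-34623344) = -207223 + 34623344 = 34416121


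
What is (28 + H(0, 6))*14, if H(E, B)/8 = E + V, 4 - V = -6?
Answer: 1512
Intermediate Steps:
V = 10 (V = 4 - 1*(-6) = 4 + 6 = 10)
H(E, B) = 80 + 8*E (H(E, B) = 8*(E + 10) = 8*(10 + E) = 80 + 8*E)
(28 + H(0, 6))*14 = (28 + (80 + 8*0))*14 = (28 + (80 + 0))*14 = (28 + 80)*14 = 108*14 = 1512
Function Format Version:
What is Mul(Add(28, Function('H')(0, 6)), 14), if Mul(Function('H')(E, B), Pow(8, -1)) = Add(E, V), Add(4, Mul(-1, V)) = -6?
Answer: 1512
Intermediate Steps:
V = 10 (V = Add(4, Mul(-1, -6)) = Add(4, 6) = 10)
Function('H')(E, B) = Add(80, Mul(8, E)) (Function('H')(E, B) = Mul(8, Add(E, 10)) = Mul(8, Add(10, E)) = Add(80, Mul(8, E)))
Mul(Add(28, Function('H')(0, 6)), 14) = Mul(Add(28, Add(80, Mul(8, 0))), 14) = Mul(Add(28, Add(80, 0)), 14) = Mul(Add(28, 80), 14) = Mul(108, 14) = 1512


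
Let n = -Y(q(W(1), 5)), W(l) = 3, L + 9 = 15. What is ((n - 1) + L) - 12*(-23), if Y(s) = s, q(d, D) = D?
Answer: 276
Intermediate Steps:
L = 6 (L = -9 + 15 = 6)
n = -5 (n = -1*5 = -5)
((n - 1) + L) - 12*(-23) = ((-5 - 1) + 6) - 12*(-23) = (-6 + 6) + 276 = 0 + 276 = 276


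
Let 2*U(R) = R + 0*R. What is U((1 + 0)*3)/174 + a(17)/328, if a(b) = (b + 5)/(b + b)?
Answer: 1713/161704 ≈ 0.010593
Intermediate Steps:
a(b) = (5 + b)/(2*b) (a(b) = (5 + b)/((2*b)) = (5 + b)*(1/(2*b)) = (5 + b)/(2*b))
U(R) = R/2 (U(R) = (R + 0*R)/2 = (R + 0)/2 = R/2)
U((1 + 0)*3)/174 + a(17)/328 = (((1 + 0)*3)/2)/174 + ((½)*(5 + 17)/17)/328 = ((1*3)/2)*(1/174) + ((½)*(1/17)*22)*(1/328) = ((½)*3)*(1/174) + (11/17)*(1/328) = (3/2)*(1/174) + 11/5576 = 1/116 + 11/5576 = 1713/161704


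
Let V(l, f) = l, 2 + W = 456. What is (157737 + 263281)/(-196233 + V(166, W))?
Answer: -421018/196067 ≈ -2.1473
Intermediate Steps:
W = 454 (W = -2 + 456 = 454)
(157737 + 263281)/(-196233 + V(166, W)) = (157737 + 263281)/(-196233 + 166) = 421018/(-196067) = 421018*(-1/196067) = -421018/196067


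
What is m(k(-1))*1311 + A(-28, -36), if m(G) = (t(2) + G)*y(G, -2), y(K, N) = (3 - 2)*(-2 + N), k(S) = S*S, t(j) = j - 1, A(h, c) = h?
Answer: -10516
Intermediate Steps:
t(j) = -1 + j
k(S) = S²
y(K, N) = -2 + N (y(K, N) = 1*(-2 + N) = -2 + N)
m(G) = -4 - 4*G (m(G) = ((-1 + 2) + G)*(-2 - 2) = (1 + G)*(-4) = -4 - 4*G)
m(k(-1))*1311 + A(-28, -36) = (-4 - 4*(-1)²)*1311 - 28 = (-4 - 4*1)*1311 - 28 = (-4 - 4)*1311 - 28 = -8*1311 - 28 = -10488 - 28 = -10516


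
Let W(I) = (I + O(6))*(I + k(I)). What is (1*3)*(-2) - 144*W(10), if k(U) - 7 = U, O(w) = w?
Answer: -62214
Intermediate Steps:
k(U) = 7 + U
W(I) = (6 + I)*(7 + 2*I) (W(I) = (I + 6)*(I + (7 + I)) = (6 + I)*(7 + 2*I))
(1*3)*(-2) - 144*W(10) = (1*3)*(-2) - 144*(42 + 2*10**2 + 19*10) = 3*(-2) - 144*(42 + 2*100 + 190) = -6 - 144*(42 + 200 + 190) = -6 - 144*432 = -6 - 62208 = -62214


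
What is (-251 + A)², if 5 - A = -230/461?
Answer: 12808806976/212521 ≈ 60271.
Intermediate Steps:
A = 2535/461 (A = 5 - (-230)/461 = 5 - 1*(-230/461) = 5 + 230/461 = 2535/461 ≈ 5.4989)
(-251 + A)² = (-251 + 2535/461)² = (-113176/461)² = 12808806976/212521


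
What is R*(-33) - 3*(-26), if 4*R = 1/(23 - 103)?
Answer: 24993/320 ≈ 78.103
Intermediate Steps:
R = -1/320 (R = 1/(4*(23 - 103)) = (¼)/(-80) = (¼)*(-1/80) = -1/320 ≈ -0.0031250)
R*(-33) - 3*(-26) = -1/320*(-33) - 3*(-26) = 33/320 + 78 = 24993/320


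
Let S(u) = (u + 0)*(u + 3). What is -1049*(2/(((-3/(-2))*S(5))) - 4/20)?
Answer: 1049/6 ≈ 174.83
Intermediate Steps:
S(u) = u*(3 + u)
-1049*(2/(((-3/(-2))*S(5))) - 4/20) = -1049*(2/(((-3/(-2))*(5*(3 + 5)))) - 4/20) = -1049*(2/(((-3*(-1)/2)*(5*8))) - 4*1/20) = -1049*(2/((-3*(-1/2)*40)) - 1/5) = -1049*(2/(((3/2)*40)) - 1/5) = -1049*(2/60 - 1/5) = -1049*(2*(1/60) - 1/5) = -1049*(1/30 - 1/5) = -1049*(-1/6) = 1049/6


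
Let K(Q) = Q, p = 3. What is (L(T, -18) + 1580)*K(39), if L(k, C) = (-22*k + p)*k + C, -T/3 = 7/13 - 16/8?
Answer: 584169/13 ≈ 44936.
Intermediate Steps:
T = 57/13 (T = -3*(7/13 - 16/8) = -3*(7*(1/13) - 16*⅛) = -3*(7/13 - 2) = -3*(-19/13) = 57/13 ≈ 4.3846)
L(k, C) = C + k*(3 - 22*k) (L(k, C) = (-22*k + 3)*k + C = (3 - 22*k)*k + C = k*(3 - 22*k) + C = C + k*(3 - 22*k))
(L(T, -18) + 1580)*K(39) = ((-18 - 22*(57/13)² + 3*(57/13)) + 1580)*39 = ((-18 - 22*3249/169 + 171/13) + 1580)*39 = ((-18 - 71478/169 + 171/13) + 1580)*39 = (-72297/169 + 1580)*39 = (194723/169)*39 = 584169/13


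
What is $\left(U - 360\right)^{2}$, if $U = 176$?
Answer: $33856$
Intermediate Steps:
$\left(U - 360\right)^{2} = \left(176 - 360\right)^{2} = \left(-184\right)^{2} = 33856$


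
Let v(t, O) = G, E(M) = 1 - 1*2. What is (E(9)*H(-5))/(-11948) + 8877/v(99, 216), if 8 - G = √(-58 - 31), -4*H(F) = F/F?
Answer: 1131332173/2437392 + 2959*I*√89/51 ≈ 464.16 + 547.36*I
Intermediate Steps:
H(F) = -¼ (H(F) = -F/(4*F) = -¼*1 = -¼)
E(M) = -1 (E(M) = 1 - 2 = -1)
G = 8 - I*√89 (G = 8 - √(-58 - 31) = 8 - √(-89) = 8 - I*√89 ≈ 8.0 - 9.434*I)
v(t, O) = 8 - I*√89
(E(9)*H(-5))/(-11948) + 8877/v(99, 216) = -1*(-¼)/(-11948) + 8877/(8 - I*√89) = (¼)*(-1/11948) + 8877/(8 - I*√89) = -1/47792 + 8877/(8 - I*√89)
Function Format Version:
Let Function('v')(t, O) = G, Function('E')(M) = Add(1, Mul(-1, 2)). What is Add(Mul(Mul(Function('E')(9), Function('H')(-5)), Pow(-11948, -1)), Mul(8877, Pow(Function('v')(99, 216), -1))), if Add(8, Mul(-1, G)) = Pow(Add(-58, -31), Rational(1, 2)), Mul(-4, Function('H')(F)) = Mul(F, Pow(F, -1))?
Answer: Add(Rational(1131332173, 2437392), Mul(Rational(2959, 51), I, Pow(89, Rational(1, 2)))) ≈ Add(464.16, Mul(547.36, I))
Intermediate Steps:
Function('H')(F) = Rational(-1, 4) (Function('H')(F) = Mul(Rational(-1, 4), Mul(F, Pow(F, -1))) = Mul(Rational(-1, 4), 1) = Rational(-1, 4))
Function('E')(M) = -1 (Function('E')(M) = Add(1, -2) = -1)
G = Add(8, Mul(-1, I, Pow(89, Rational(1, 2)))) (G = Add(8, Mul(-1, Pow(Add(-58, -31), Rational(1, 2)))) = Add(8, Mul(-1, Pow(-89, Rational(1, 2)))) = Add(8, Mul(-1, Mul(I, Pow(89, Rational(1, 2))))) = Add(8, Mul(-1, I, Pow(89, Rational(1, 2)))) ≈ Add(8.0000, Mul(-9.4340, I)))
Function('v')(t, O) = Add(8, Mul(-1, I, Pow(89, Rational(1, 2))))
Add(Mul(Mul(Function('E')(9), Function('H')(-5)), Pow(-11948, -1)), Mul(8877, Pow(Function('v')(99, 216), -1))) = Add(Mul(Mul(-1, Rational(-1, 4)), Pow(-11948, -1)), Mul(8877, Pow(Add(8, Mul(-1, I, Pow(89, Rational(1, 2)))), -1))) = Add(Mul(Rational(1, 4), Rational(-1, 11948)), Mul(8877, Pow(Add(8, Mul(-1, I, Pow(89, Rational(1, 2)))), -1))) = Add(Rational(-1, 47792), Mul(8877, Pow(Add(8, Mul(-1, I, Pow(89, Rational(1, 2)))), -1)))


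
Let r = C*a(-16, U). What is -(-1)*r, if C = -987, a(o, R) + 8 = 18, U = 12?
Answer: -9870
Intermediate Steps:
a(o, R) = 10 (a(o, R) = -8 + 18 = 10)
r = -9870 (r = -987*10 = -9870)
-(-1)*r = -(-1)*(-9870) = -1*9870 = -9870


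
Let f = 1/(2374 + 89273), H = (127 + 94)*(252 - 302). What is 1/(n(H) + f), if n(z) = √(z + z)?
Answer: 91647/185621714658901 - 83991726090*I*√221/185621714658901 ≈ 4.9373e-10 - 0.0067267*I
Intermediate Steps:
H = -11050 (H = 221*(-50) = -11050)
f = 1/91647 ≈ 1.0911e-5
n(z) = √2*√z (n(z) = √(2*z) = √2*√z)
1/(n(H) + f) = 1/(√2*√(-11050) + 1/91647) = 1/(√2*(5*I*√442) + 1/91647) = 1/(10*I*√221 + 1/91647) = 1/(1/91647 + 10*I*√221)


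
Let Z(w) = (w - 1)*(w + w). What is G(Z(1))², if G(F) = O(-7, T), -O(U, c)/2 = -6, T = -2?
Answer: 144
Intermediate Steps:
Z(w) = 2*w*(-1 + w) (Z(w) = (-1 + w)*(2*w) = 2*w*(-1 + w))
O(U, c) = 12 (O(U, c) = -2*(-6) = 12)
G(F) = 12
G(Z(1))² = 12² = 144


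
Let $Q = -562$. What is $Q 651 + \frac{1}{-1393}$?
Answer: $- \frac{509645767}{1393} \approx -3.6586 \cdot 10^{5}$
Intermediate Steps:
$Q 651 + \frac{1}{-1393} = \left(-562\right) 651 + \frac{1}{-1393} = -365862 - \frac{1}{1393} = - \frac{509645767}{1393}$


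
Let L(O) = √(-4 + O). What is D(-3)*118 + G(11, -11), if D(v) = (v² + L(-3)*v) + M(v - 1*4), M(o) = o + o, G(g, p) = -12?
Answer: -602 - 354*I*√7 ≈ -602.0 - 936.6*I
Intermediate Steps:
M(o) = 2*o
D(v) = -8 + v² + 2*v + I*v*√7 (D(v) = (v² + √(-4 - 3)*v) + 2*(v - 1*4) = (v² + √(-7)*v) + 2*(v - 4) = (v² + (I*√7)*v) + 2*(-4 + v) = (v² + I*v*√7) + (-8 + 2*v) = -8 + v² + 2*v + I*v*√7)
D(-3)*118 + G(11, -11) = (-8 + (-3)² + 2*(-3) + I*(-3)*√7)*118 - 12 = (-8 + 9 - 6 - 3*I*√7)*118 - 12 = (-5 - 3*I*√7)*118 - 12 = (-590 - 354*I*√7) - 12 = -602 - 354*I*√7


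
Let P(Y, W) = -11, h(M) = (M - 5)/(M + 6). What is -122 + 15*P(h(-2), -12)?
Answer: -287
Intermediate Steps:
h(M) = (-5 + M)/(6 + M)
-122 + 15*P(h(-2), -12) = -122 + 15*(-11) = -122 - 165 = -287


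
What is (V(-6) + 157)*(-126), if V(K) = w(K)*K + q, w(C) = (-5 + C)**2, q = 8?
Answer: 70686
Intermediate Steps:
V(K) = 8 + K*(-5 + K)**2 (V(K) = (-5 + K)**2*K + 8 = K*(-5 + K)**2 + 8 = 8 + K*(-5 + K)**2)
(V(-6) + 157)*(-126) = ((8 - 6*(-5 - 6)**2) + 157)*(-126) = ((8 - 6*(-11)**2) + 157)*(-126) = ((8 - 6*121) + 157)*(-126) = ((8 - 726) + 157)*(-126) = (-718 + 157)*(-126) = -561*(-126) = 70686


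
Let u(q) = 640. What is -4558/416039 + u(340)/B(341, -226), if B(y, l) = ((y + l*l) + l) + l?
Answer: 6793298/4240685527 ≈ 0.0016019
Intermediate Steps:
B(y, l) = y + l² + 2*l (B(y, l) = ((y + l²) + l) + l = (l + y + l²) + l = y + l² + 2*l)
-4558/416039 + u(340)/B(341, -226) = -4558/416039 + 640/(341 + (-226)² + 2*(-226)) = -4558*1/416039 + 640/(341 + 51076 - 452) = -4558/416039 + 640/50965 = -4558/416039 + 640*(1/50965) = -4558/416039 + 128/10193 = 6793298/4240685527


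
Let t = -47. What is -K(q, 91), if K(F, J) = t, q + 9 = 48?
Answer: 47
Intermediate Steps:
q = 39 (q = -9 + 48 = 39)
K(F, J) = -47
-K(q, 91) = -1*(-47) = 47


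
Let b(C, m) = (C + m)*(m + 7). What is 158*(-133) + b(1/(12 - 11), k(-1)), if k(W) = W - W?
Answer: -21007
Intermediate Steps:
k(W) = 0
b(C, m) = (7 + m)*(C + m) (b(C, m) = (C + m)*(7 + m) = (7 + m)*(C + m))
158*(-133) + b(1/(12 - 11), k(-1)) = 158*(-133) + (0² + 7/(12 - 11) + 7*0 + 0/(12 - 11)) = -21014 + (0 + 7/1 + 0 + 0/1) = -21014 + (0 + 7*1 + 0 + 1*0) = -21014 + (0 + 7 + 0 + 0) = -21014 + 7 = -21007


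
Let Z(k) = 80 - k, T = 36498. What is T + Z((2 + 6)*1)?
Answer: 36570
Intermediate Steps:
T + Z((2 + 6)*1) = 36498 + (80 - (2 + 6)) = 36498 + (80 - 8) = 36498 + 72 = 36570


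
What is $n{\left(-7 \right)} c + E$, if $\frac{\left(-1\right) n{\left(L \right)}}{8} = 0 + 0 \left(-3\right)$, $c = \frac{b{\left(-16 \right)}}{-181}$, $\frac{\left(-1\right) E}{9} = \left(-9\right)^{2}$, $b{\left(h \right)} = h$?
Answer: $-729$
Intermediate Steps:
$E = -729$ ($E = - 9 \left(-9\right)^{2} = \left(-9\right) 81 = -729$)
$c = \frac{16}{181}$ ($c = - \frac{16}{-181} = \left(-16\right) \left(- \frac{1}{181}\right) = \frac{16}{181} \approx 0.088398$)
$n{\left(L \right)} = 0$ ($n{\left(L \right)} = - 8 \left(0 + 0 \left(-3\right)\right) = - 8 \left(0 + 0\right) = \left(-8\right) 0 = 0$)
$n{\left(-7 \right)} c + E = 0 \cdot \frac{16}{181} - 729 = 0 - 729 = -729$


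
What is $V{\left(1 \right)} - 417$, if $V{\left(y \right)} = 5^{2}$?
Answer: $-392$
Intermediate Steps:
$V{\left(y \right)} = 25$
$V{\left(1 \right)} - 417 = 25 - 417 = -392$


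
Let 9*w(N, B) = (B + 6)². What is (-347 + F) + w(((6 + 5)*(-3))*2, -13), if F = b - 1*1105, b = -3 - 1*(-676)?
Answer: -6962/9 ≈ -773.56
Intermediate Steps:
b = 673 (b = -3 + 676 = 673)
F = -432 (F = 673 - 1*1105 = 673 - 1105 = -432)
w(N, B) = (6 + B)²/9 (w(N, B) = (B + 6)²/9 = (6 + B)²/9)
(-347 + F) + w(((6 + 5)*(-3))*2, -13) = (-347 - 432) + (6 - 13)²/9 = -779 + (⅑)*(-7)² = -779 + (⅑)*49 = -779 + 49/9 = -6962/9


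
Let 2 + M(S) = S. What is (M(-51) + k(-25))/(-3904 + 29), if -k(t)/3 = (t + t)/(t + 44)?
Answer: 857/73625 ≈ 0.011640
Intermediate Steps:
M(S) = -2 + S
k(t) = -6*t/(44 + t) (k(t) = -3*(t + t)/(t + 44) = -3*2*t/(44 + t) = -6*t/(44 + t))
(M(-51) + k(-25))/(-3904 + 29) = ((-2 - 51) - 6*(-25)/(44 - 25))/(-3904 + 29) = (-53 - 6*(-25)/19)/(-3875) = (-53 - 6*(-25)*1/19)*(-1/3875) = (-53 + 150/19)*(-1/3875) = -857/19*(-1/3875) = 857/73625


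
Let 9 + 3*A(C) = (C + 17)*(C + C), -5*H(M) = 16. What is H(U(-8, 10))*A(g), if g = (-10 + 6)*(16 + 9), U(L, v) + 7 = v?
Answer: -265456/15 ≈ -17697.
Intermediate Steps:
U(L, v) = -7 + v
H(M) = -16/5 (H(M) = -⅕*16 = -16/5)
g = -100 (g = -4*25 = -100)
A(C) = -3 + 2*C*(17 + C)/3 (A(C) = -3 + ((C + 17)*(C + C))/3 = -3 + ((17 + C)*(2*C))/3 = -3 + (2*C*(17 + C))/3 = -3 + 2*C*(17 + C)/3)
H(U(-8, 10))*A(g) = -16*(-3 + (⅔)*(-100)² + (34/3)*(-100))/5 = -16*(-3 + (⅔)*10000 - 3400/3)/5 = -16*(-3 + 20000/3 - 3400/3)/5 = -16/5*16591/3 = -265456/15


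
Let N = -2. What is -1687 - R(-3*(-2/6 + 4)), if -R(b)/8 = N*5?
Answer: -1767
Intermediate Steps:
R(b) = 80 (R(b) = -(-16)*5 = -8*(-10) = 80)
-1687 - R(-3*(-2/6 + 4)) = -1687 - 1*80 = -1687 - 80 = -1767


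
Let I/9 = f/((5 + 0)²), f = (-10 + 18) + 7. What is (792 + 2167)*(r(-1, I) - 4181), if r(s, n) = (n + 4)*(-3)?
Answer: -62275114/5 ≈ -1.2455e+7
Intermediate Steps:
f = 15 (f = 8 + 7 = 15)
I = 27/5 (I = 9*(15/((5 + 0)²)) = 9*(15/(5²)) = 9*(15/25) = 9*(15*(1/25)) = 9*(⅗) = 27/5 ≈ 5.4000)
r(s, n) = -12 - 3*n (r(s, n) = (4 + n)*(-3) = -12 - 3*n)
(792 + 2167)*(r(-1, I) - 4181) = (792 + 2167)*((-12 - 3*27/5) - 4181) = 2959*((-12 - 81/5) - 4181) = 2959*(-141/5 - 4181) = 2959*(-21046/5) = -62275114/5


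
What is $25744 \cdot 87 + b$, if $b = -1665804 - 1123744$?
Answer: $-549820$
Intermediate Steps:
$b = -2789548$
$25744 \cdot 87 + b = 25744 \cdot 87 - 2789548 = 2239728 - 2789548 = -549820$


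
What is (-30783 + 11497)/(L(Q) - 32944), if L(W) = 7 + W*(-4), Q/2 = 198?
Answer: 19286/34521 ≈ 0.55867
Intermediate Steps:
Q = 396 (Q = 2*198 = 396)
L(W) = 7 - 4*W
(-30783 + 11497)/(L(Q) - 32944) = (-30783 + 11497)/((7 - 4*396) - 32944) = -19286/((7 - 1584) - 32944) = -19286/(-1577 - 32944) = -19286/(-34521) = -19286*(-1/34521) = 19286/34521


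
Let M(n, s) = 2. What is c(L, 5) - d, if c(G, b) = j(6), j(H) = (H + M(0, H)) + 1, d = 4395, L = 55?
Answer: -4386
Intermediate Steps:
j(H) = 3 + H (j(H) = (H + 2) + 1 = (2 + H) + 1 = 3 + H)
c(G, b) = 9 (c(G, b) = 3 + 6 = 9)
c(L, 5) - d = 9 - 1*4395 = 9 - 4395 = -4386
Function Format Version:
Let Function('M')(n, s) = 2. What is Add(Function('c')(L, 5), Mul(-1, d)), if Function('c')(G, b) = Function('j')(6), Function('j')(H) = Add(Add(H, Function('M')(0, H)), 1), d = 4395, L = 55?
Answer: -4386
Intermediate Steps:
Function('j')(H) = Add(3, H) (Function('j')(H) = Add(Add(H, 2), 1) = Add(Add(2, H), 1) = Add(3, H))
Function('c')(G, b) = 9 (Function('c')(G, b) = Add(3, 6) = 9)
Add(Function('c')(L, 5), Mul(-1, d)) = Add(9, Mul(-1, 4395)) = Add(9, -4395) = -4386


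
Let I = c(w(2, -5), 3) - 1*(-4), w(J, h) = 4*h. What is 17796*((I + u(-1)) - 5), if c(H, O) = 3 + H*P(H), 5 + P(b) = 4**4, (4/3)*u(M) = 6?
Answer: -89220246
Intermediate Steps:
u(M) = 9/2 (u(M) = (3/4)*6 = 9/2)
P(b) = 251 (P(b) = -5 + 4**4 = -5 + 256 = 251)
c(H, O) = 3 + 251*H (c(H, O) = 3 + H*251 = 3 + 251*H)
I = -5013 (I = (3 + 251*(4*(-5))) - 1*(-4) = (3 + 251*(-20)) + 4 = (3 - 5020) + 4 = -5017 + 4 = -5013)
17796*((I + u(-1)) - 5) = 17796*((-5013 + 9/2) - 5) = 17796*(-10017/2 - 5) = 17796*(-10027/2) = -89220246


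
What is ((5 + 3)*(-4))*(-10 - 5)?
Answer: 480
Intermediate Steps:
((5 + 3)*(-4))*(-10 - 5) = (8*(-4))*(-15) = -32*(-15) = 480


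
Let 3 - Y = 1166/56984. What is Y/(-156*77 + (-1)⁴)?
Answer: -84893/342217412 ≈ -0.00024807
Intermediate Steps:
Y = 84893/28492 (Y = 3 - 1166/56984 = 3 - 1*583/28492 = 3 - 583/28492 = 84893/28492 ≈ 2.9795)
Y/(-156*77 + (-1)⁴) = 84893/(28492*(-156*77 + (-1)⁴)) = 84893/(28492*(-12012 + 1)) = (84893/28492)/(-12011) = (84893/28492)*(-1/12011) = -84893/342217412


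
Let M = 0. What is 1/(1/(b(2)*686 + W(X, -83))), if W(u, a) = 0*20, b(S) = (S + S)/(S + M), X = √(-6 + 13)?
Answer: 1372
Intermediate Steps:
X = √7 ≈ 2.6458
b(S) = 2 (b(S) = (S + S)/(S + 0) = (2*S)/S = 2)
W(u, a) = 0
1/(1/(b(2)*686 + W(X, -83))) = 1/(1/(2*686 + 0)) = 1/(1/(1372 + 0)) = 1/(1/1372) = 1372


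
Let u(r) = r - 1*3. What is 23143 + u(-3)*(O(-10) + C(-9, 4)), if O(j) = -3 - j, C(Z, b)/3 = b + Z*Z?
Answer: 21571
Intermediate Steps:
C(Z, b) = 3*b + 3*Z² (C(Z, b) = 3*(b + Z*Z) = 3*(b + Z²) = 3*b + 3*Z²)
u(r) = -3 + r (u(r) = r - 3 = -3 + r)
23143 + u(-3)*(O(-10) + C(-9, 4)) = 23143 + (-3 - 3)*((-3 - 1*(-10)) + (3*4 + 3*(-9)²)) = 23143 - 6*((-3 + 10) + (12 + 3*81)) = 23143 - 6*(7 + (12 + 243)) = 23143 - 6*(7 + 255) = 23143 - 6*262 = 23143 - 1572 = 21571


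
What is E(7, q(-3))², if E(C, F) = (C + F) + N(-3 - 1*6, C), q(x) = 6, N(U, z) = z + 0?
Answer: 400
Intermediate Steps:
N(U, z) = z
E(C, F) = F + 2*C (E(C, F) = (C + F) + C = F + 2*C)
E(7, q(-3))² = (6 + 2*7)² = (6 + 14)² = 20² = 400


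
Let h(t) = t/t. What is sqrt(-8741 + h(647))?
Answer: 2*I*sqrt(2185) ≈ 93.488*I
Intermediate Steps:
h(t) = 1
sqrt(-8741 + h(647)) = sqrt(-8741 + 1) = sqrt(-8740) = 2*I*sqrt(2185)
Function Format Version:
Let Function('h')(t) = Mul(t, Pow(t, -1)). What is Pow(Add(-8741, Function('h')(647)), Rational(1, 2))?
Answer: Mul(2, I, Pow(2185, Rational(1, 2))) ≈ Mul(93.488, I)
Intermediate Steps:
Function('h')(t) = 1
Pow(Add(-8741, Function('h')(647)), Rational(1, 2)) = Pow(Add(-8741, 1), Rational(1, 2)) = Pow(-8740, Rational(1, 2)) = Mul(2, I, Pow(2185, Rational(1, 2)))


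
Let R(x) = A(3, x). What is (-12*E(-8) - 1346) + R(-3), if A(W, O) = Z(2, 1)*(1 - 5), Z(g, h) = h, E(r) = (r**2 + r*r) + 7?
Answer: -2970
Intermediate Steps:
E(r) = 7 + 2*r**2 (E(r) = (r**2 + r**2) + 7 = 2*r**2 + 7 = 7 + 2*r**2)
A(W, O) = -4 (A(W, O) = 1*(1 - 5) = 1*(-4) = -4)
R(x) = -4
(-12*E(-8) - 1346) + R(-3) = (-12*(7 + 2*(-8)**2) - 1346) - 4 = (-12*(7 + 2*64) - 1346) - 4 = (-12*(7 + 128) - 1346) - 4 = (-12*135 - 1346) - 4 = (-1620 - 1346) - 4 = -2966 - 4 = -2970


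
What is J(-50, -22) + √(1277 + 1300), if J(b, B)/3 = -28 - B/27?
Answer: -734/9 + √2577 ≈ -30.791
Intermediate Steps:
J(b, B) = -84 - B/9 (J(b, B) = 3*(-28 - B/27) = -84 - B/9)
J(-50, -22) + √(1277 + 1300) = (-84 - ⅑*(-22)) + √(1277 + 1300) = (-84 + 22/9) + √2577 = -734/9 + √2577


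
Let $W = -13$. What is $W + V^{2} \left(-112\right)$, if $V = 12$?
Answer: $-16141$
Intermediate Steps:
$W + V^{2} \left(-112\right) = -13 + 12^{2} \left(-112\right) = -13 + 144 \left(-112\right) = -13 - 16128 = -16141$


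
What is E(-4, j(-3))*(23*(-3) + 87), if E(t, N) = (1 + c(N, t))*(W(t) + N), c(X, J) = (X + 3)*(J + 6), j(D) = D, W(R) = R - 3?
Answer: -180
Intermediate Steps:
W(R) = -3 + R
c(X, J) = (3 + X)*(6 + J)
E(t, N) = (-3 + N + t)*(19 + 3*t + 6*N + N*t) (E(t, N) = (1 + (18 + 3*t + 6*N + t*N))*((-3 + t) + N) = (1 + (18 + 3*t + 6*N + N*t))*(-3 + N + t) = (19 + 3*t + 6*N + N*t)*(-3 + N + t) = (-3 + N + t)*(19 + 3*t + 6*N + N*t))
E(-4, j(-3))*(23*(-3) + 87) = (-57 - 3 + 3*(-4)**2 + 6*(-3)**2 + 10*(-4) - 3*(-4)**2 - 4*(-3)**2 + 6*(-3)*(-4))*(23*(-3) + 87) = (-57 - 3 + 3*16 + 6*9 - 40 - 3*16 - 4*9 + 72)*(-69 + 87) = (-57 - 3 + 48 + 54 - 40 - 48 - 36 + 72)*18 = -10*18 = -180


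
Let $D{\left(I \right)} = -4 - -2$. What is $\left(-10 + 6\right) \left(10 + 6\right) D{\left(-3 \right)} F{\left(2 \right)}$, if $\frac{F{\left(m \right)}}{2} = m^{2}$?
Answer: $1024$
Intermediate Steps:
$D{\left(I \right)} = -2$ ($D{\left(I \right)} = -4 + 2 = -2$)
$F{\left(m \right)} = 2 m^{2}$
$\left(-10 + 6\right) \left(10 + 6\right) D{\left(-3 \right)} F{\left(2 \right)} = \left(-10 + 6\right) \left(10 + 6\right) \left(-2\right) 2 \cdot 2^{2} = \left(-4\right) 16 \left(-2\right) 2 \cdot 4 = \left(-64\right) \left(-2\right) 8 = 128 \cdot 8 = 1024$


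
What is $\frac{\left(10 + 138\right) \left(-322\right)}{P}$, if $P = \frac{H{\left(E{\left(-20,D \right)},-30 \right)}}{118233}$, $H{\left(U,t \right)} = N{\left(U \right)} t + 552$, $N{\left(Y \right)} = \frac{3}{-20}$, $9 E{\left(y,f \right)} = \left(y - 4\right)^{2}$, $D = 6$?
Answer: $- \frac{536620176}{53} \approx -1.0125 \cdot 10^{7}$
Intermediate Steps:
$E{\left(y,f \right)} = \frac{\left(-4 + y\right)^{2}}{9}$ ($E{\left(y,f \right)} = \frac{\left(y - 4\right)^{2}}{9} = \frac{\left(-4 + y\right)^{2}}{9}$)
$N{\left(Y \right)} = - \frac{3}{20}$ ($N{\left(Y \right)} = 3 \left(- \frac{1}{20}\right) = - \frac{3}{20}$)
$H{\left(U,t \right)} = 552 - \frac{3 t}{20}$ ($H{\left(U,t \right)} = - \frac{3 t}{20} + 552 = 552 - \frac{3 t}{20}$)
$P = \frac{371}{78822}$ ($P = \frac{552 - - \frac{9}{2}}{118233} = \left(552 + \frac{9}{2}\right) \frac{1}{118233} = \frac{1113}{2} \cdot \frac{1}{118233} = \frac{371}{78822} \approx 0.0047068$)
$\frac{\left(10 + 138\right) \left(-322\right)}{P} = \frac{\left(10 + 138\right) \left(-322\right)}{\frac{371}{78822}} = 148 \left(-322\right) \frac{78822}{371} = \left(-47656\right) \frac{78822}{371} = - \frac{536620176}{53}$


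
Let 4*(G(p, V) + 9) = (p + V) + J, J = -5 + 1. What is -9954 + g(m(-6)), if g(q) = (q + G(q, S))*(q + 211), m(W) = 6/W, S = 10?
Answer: -23583/2 ≈ -11792.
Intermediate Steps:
J = -4
G(p, V) = -10 + V/4 + p/4 (G(p, V) = -9 + ((p + V) - 4)/4 = -9 + ((V + p) - 4)/4 = -9 + (-4 + V + p)/4 = -9 + (-1 + V/4 + p/4) = -10 + V/4 + p/4)
g(q) = (211 + q)*(-15/2 + 5*q/4) (g(q) = (q + (-10 + (¼)*10 + q/4))*(q + 211) = (q + (-10 + 5/2 + q/4))*(211 + q) = (q + (-15/2 + q/4))*(211 + q) = (-15/2 + 5*q/4)*(211 + q) = (211 + q)*(-15/2 + 5*q/4))
-9954 + g(m(-6)) = -9954 + (-3165/2 + 5*(6/(-6))²/4 + 1025*(6/(-6))/4) = -9954 + (-3165/2 + 5*(6*(-⅙))²/4 + 1025*(6*(-⅙))/4) = -9954 + (-3165/2 + (5/4)*(-1)² + (1025/4)*(-1)) = -9954 + (-3165/2 + (5/4)*1 - 1025/4) = -9954 + (-3165/2 + 5/4 - 1025/4) = -9954 - 3675/2 = -23583/2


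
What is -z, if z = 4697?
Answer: -4697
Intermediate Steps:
-z = -1*4697 = -4697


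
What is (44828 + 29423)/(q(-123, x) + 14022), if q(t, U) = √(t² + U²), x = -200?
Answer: 1041147522/196561355 - 74251*√55129/196561355 ≈ 5.2081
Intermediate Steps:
q(t, U) = √(U² + t²)
(44828 + 29423)/(q(-123, x) + 14022) = (44828 + 29423)/(√((-200)² + (-123)²) + 14022) = 74251/(√(40000 + 15129) + 14022) = 74251/(√55129 + 14022) = 74251/(14022 + √55129)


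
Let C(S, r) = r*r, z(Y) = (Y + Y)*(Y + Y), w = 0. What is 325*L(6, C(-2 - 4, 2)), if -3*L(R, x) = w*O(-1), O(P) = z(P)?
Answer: 0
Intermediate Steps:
z(Y) = 4*Y² (z(Y) = (2*Y)*(2*Y) = 4*Y²)
O(P) = 4*P²
C(S, r) = r²
L(R, x) = 0 (L(R, x) = -0*4*(-1)² = -0*4*1 = -0*4 = -⅓*0 = 0)
325*L(6, C(-2 - 4, 2)) = 325*0 = 0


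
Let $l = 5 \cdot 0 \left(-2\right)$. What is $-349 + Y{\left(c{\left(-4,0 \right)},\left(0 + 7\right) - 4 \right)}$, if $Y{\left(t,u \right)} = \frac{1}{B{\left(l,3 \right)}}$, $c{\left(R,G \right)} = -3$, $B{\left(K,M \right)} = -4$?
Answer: $- \frac{1397}{4} \approx -349.25$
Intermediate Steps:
$l = 0$ ($l = 0 \left(-2\right) = 0$)
$Y{\left(t,u \right)} = - \frac{1}{4}$ ($Y{\left(t,u \right)} = \frac{1}{-4} = - \frac{1}{4}$)
$-349 + Y{\left(c{\left(-4,0 \right)},\left(0 + 7\right) - 4 \right)} = -349 - \frac{1}{4} = - \frac{1397}{4}$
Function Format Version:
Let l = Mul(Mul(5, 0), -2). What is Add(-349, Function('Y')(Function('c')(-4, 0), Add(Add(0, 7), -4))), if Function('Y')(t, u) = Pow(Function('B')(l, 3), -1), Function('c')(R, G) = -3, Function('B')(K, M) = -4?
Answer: Rational(-1397, 4) ≈ -349.25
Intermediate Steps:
l = 0 (l = Mul(0, -2) = 0)
Function('Y')(t, u) = Rational(-1, 4) (Function('Y')(t, u) = Pow(-4, -1) = Rational(-1, 4))
Add(-349, Function('Y')(Function('c')(-4, 0), Add(Add(0, 7), -4))) = Add(-349, Rational(-1, 4)) = Rational(-1397, 4)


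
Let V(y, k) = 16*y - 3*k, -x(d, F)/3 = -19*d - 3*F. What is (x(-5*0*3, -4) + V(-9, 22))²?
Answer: 60516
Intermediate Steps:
x(d, F) = 9*F + 57*d (x(d, F) = -3*(-19*d - 3*F) = 9*F + 57*d)
V(y, k) = -3*k + 16*y
(x(-5*0*3, -4) + V(-9, 22))² = ((9*(-4) + 57*(-5*0*3)) + (-3*22 + 16*(-9)))² = ((-36 + 57*(0*3)) + (-66 - 144))² = ((-36 + 57*0) - 210)² = ((-36 + 0) - 210)² = (-36 - 210)² = (-246)² = 60516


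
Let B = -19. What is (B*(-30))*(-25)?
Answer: -14250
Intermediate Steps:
(B*(-30))*(-25) = -19*(-30)*(-25) = 570*(-25) = -14250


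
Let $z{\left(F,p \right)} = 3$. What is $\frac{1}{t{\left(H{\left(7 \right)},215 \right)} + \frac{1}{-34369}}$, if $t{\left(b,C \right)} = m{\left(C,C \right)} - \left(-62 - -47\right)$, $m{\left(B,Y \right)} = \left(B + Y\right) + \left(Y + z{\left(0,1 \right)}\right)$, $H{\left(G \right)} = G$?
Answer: $\frac{34369}{22786646} \approx 0.0015083$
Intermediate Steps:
$m{\left(B,Y \right)} = 3 + B + 2 Y$ ($m{\left(B,Y \right)} = \left(B + Y\right) + \left(Y + 3\right) = \left(B + Y\right) + \left(3 + Y\right) = 3 + B + 2 Y$)
$t{\left(b,C \right)} = 18 + 3 C$ ($t{\left(b,C \right)} = \left(3 + C + 2 C\right) - \left(-62 - -47\right) = \left(3 + 3 C\right) - \left(-62 + 47\right) = \left(3 + 3 C\right) - -15 = \left(3 + 3 C\right) + 15 = 18 + 3 C$)
$\frac{1}{t{\left(H{\left(7 \right)},215 \right)} + \frac{1}{-34369}} = \frac{1}{\left(18 + 3 \cdot 215\right) + \frac{1}{-34369}} = \frac{1}{\left(18 + 645\right) - \frac{1}{34369}} = \frac{1}{663 - \frac{1}{34369}} = \frac{1}{\frac{22786646}{34369}} = \frac{34369}{22786646}$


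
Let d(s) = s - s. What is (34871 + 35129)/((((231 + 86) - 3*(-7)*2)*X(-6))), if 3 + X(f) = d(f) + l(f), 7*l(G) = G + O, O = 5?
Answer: -245000/3949 ≈ -62.041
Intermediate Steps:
l(G) = 5/7 + G/7 (l(G) = (G + 5)/7 = (5 + G)/7 = 5/7 + G/7)
d(s) = 0
X(f) = -16/7 + f/7 (X(f) = -3 + (0 + (5/7 + f/7)) = -3 + (5/7 + f/7) = -16/7 + f/7)
(34871 + 35129)/((((231 + 86) - 3*(-7)*2)*X(-6))) = (34871 + 35129)/((((231 + 86) - 3*(-7)*2)*(-16/7 + (1/7)*(-6)))) = 70000/(((317 + 21*2)*(-16/7 - 6/7))) = 70000/(((317 + 42)*(-22/7))) = 70000/((359*(-22/7))) = 70000/(-7898/7) = 70000*(-7/7898) = -245000/3949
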